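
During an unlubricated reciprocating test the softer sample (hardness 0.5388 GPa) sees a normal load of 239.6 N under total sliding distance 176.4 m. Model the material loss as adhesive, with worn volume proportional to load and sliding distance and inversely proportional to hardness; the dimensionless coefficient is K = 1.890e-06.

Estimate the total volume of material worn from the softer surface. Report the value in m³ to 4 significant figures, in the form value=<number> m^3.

The intermediates appear rounded — all working math carries exact precision; a lone final rounding: four significant digits.
Convert: Hardness H = 0.5388 GPa = 5.388e+08 Pa.
Restated in SI base units: W = 239.6 N, H = 5.388e+08 Pa, K = 1.890e-06.
Volume removed: V = K·W·L/H = 1.890e-06 · 239.6 · 176.4 / 5.388e+08 = 1.483e-10 m³.

value=1.483e-10 m^3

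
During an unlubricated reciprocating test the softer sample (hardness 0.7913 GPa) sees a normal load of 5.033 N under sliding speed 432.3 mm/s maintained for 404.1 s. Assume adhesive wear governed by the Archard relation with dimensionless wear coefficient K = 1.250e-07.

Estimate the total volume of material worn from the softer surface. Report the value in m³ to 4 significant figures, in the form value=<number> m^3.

Intermediates are printed rounded, and all working math runs at full precision — rounded once at the end, at four significant digits.
Convert: Sliding speed v = 432.3 mm/s = 0.4323 m/s. Path length L = v·t = 0.4323 m/s × 404.1 s = 174.7 m.
Convert: Hardness H = 0.7913 GPa = 7.913e+08 Pa.
Working in SI base units: W = 5.033 N, H = 7.913e+08 Pa, K = 1.250e-07.
By Archard's law, V = K·W·L/H = 1.250e-07 · 5.033 · 174.7 / 7.913e+08 = 1.389e-13 m³.

value=1.389e-13 m^3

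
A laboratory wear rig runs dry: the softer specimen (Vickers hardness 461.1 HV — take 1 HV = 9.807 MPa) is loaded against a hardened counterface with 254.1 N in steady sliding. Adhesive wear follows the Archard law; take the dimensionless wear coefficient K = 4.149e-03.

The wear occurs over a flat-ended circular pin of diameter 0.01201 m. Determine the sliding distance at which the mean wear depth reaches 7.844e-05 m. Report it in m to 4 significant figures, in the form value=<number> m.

All arithmetic maintains full float precision; the intermediates are printed rounded; rounded once at the end to four significant digits.
Convert: Hardness H = 461.1 HV × 9.807 MPa/HV = 4522 MPa = 4.522e+09 Pa.
Convert: Contact area A = π·d²/4 = π·(0.01201 m)²/4 = 1.133e-04 m².
SI base units throughout: W = 254.1 N, H = 4.522e+09 Pa, K = 4.149e-03.
Wearable volume V_lim = h_lim·A = 7.844e-05 · 1.133e-04 = 8.886e-09 m³.
So the life L = V_lim·H/(K·W) = 8.886e-09 · 4.522e+09 / (4.149e-03 · 254.1) = 38.12 m.

value=38.12 m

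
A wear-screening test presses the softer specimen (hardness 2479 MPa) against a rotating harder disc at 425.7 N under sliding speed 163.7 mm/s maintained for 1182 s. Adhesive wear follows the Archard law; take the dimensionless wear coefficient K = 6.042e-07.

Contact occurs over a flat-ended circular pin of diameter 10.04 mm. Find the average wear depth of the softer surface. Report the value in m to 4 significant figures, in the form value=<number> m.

value=2.536e-07 m

Intermediate values are displayed rounded; all working math holds exact precision — a lone final rounding: four significant figures.
Convert: Sliding speed v = 163.7 mm/s = 0.1637 m/s. The distance L = v·t = 0.1637 m/s × 1182 s = 193.5 m.
Convert: Hardness H = 2479 MPa = 2.479e+09 Pa.
Convert: Pin diameter d = 10.04 mm = 0.01004 m. Contact area A = π·d²/4 = π·(0.01004 m)²/4 = 7.917e-05 m².
Collected in SI base units: W = 425.7 N, H = 2.479e+09 Pa, K = 6.042e-07.
Worn volume V = K·W·L/H = 6.042e-07 · 425.7 · 193.5 / 2.479e+09 = 2.008e-11 m³.
Depth of wear h = V/A = 2.008e-11 / 7.917e-05 = 2.536e-07 m.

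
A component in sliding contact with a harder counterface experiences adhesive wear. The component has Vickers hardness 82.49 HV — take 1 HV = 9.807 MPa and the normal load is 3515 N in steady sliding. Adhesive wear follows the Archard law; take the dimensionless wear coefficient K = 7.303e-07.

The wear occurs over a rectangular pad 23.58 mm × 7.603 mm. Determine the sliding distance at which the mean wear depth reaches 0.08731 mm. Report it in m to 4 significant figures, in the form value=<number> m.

Intermediates are shown rounded, and all arithmetic keeps exact precision. Rounded just once: four significant digits.
Hardness H = 82.49 HV × 9.807 MPa/HV = 809.0 MPa = 8.090e+08 Pa.
Pad sides 23.58 mm × 7.603 mm = 0.02358 m × 0.007603 m. Contact area A = 0.02358 m × 0.007603 m = 1.793e-04 m².
Depth limit h_lim = 0.08731 mm = 8.731e-05 m.
As SI base values: W = 3515 N, H = 8.090e+08 Pa, K = 7.303e-07.
Permissible volume V_lim = h_lim·A = 8.731e-05 · 1.793e-04 = 1.565e-08 m³.
So the life L = V_lim·H/(K·W) = 1.565e-08 · 8.090e+08 / (7.303e-07 · 3515) = 4933 m.

value=4933 m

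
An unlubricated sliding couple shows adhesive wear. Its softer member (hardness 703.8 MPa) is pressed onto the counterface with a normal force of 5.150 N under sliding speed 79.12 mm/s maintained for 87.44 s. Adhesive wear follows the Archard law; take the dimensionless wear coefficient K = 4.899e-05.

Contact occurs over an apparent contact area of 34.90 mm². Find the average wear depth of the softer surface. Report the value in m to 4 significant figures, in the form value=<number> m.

value=7.106e-08 m

Intermediate values are shown rounded — all arithmetic carries exact precision — one final rounding to 4 significant figures.
Convert: Sliding speed v = 79.12 mm/s = 0.07912 m/s. Distance covered L = v·t = 0.07912 m/s × 87.44 s = 6.918 m.
Convert: Hardness H = 703.8 MPa = 7.038e+08 Pa.
Convert: Contact area A = 34.90 mm² = 3.490e-05 m².
Expressed in SI base units: W = 5.150 N, H = 7.038e+08 Pa, K = 4.899e-05.
Wear volume V = K·W·L/H = 4.899e-05 · 5.150 · 6.918 / 7.038e+08 = 2.480e-12 m³.
Depth of wear h = V/A = 2.480e-12 / 3.490e-05 = 7.106e-08 m.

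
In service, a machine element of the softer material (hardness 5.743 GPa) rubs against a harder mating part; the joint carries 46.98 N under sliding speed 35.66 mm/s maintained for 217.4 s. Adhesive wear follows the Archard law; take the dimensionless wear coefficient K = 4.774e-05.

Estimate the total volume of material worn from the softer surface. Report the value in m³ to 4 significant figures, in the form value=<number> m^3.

All working math maintains full precision — intermediates are printed rounded. Rounded once at the end, at 4 significant figures.
Convert: Sliding speed v = 35.66 mm/s = 0.03566 m/s. Distance covered L = v·t = 0.03566 m/s × 217.4 s = 7.752 m.
Convert: Hardness H = 5.743 GPa = 5.743e+09 Pa.
In SI base units, W = 46.98 N, H = 5.743e+09 Pa, K = 4.774e-05.
Apply Archard: V = K·W·L/H = 4.774e-05 · 46.98 · 7.752 / 5.743e+09 = 3.028e-12 m³.

value=3.028e-12 m^3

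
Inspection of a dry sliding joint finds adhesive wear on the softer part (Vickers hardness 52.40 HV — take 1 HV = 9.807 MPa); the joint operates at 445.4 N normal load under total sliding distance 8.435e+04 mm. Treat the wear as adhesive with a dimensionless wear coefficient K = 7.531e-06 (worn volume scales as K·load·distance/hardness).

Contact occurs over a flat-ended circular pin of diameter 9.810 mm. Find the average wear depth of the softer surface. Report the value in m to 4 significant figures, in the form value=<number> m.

value=7.284e-06 m

Printed values are rounded. Each operation maintains full float precision — one final rounding: 4 significant figures.
Distance covered L = 8.435e+04 mm = 84.35 m.
Hardness H = 52.40 HV × 9.807 MPa/HV = 513.9 MPa = 5.139e+08 Pa.
Pin diameter d = 9.810 mm = 0.009810 m. Contact area A = π·d²/4 = π·(0.009810 m)²/4 = 7.558e-05 m².
In SI base units: W = 445.4 N, H = 5.139e+08 Pa, K = 7.531e-06.
Wear volume V = K·W·L/H = 7.531e-06 · 445.4 · 84.35 / 5.139e+08 = 5.506e-10 m³.
Wear depth h = V/A = 5.506e-10 / 7.558e-05 = 7.284e-06 m.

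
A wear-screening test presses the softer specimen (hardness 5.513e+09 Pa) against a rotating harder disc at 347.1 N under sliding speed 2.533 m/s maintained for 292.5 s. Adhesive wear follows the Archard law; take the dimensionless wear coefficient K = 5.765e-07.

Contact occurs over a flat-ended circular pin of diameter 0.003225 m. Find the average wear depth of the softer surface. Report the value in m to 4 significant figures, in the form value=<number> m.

value=3.292e-06 m

The algebra holds exact precision. Intermediates are displayed rounded — one final rounding to four significant figures.
Sliding distance L = v·t = 2.533 m/s × 292.5 s = 740.9 m.
Contact area A = π·d²/4 = π·(0.003225 m)²/4 = 8.169e-06 m².
Restated in SI base units: W = 347.1 N, H = 5.513e+09 Pa, K = 5.765e-07.
Archard volume V = K·W·L/H = 5.765e-07 · 347.1 · 740.9 / 5.513e+09 = 2.689e-11 m³.
Wear depth h = V/A = 2.689e-11 / 8.169e-06 = 3.292e-06 m.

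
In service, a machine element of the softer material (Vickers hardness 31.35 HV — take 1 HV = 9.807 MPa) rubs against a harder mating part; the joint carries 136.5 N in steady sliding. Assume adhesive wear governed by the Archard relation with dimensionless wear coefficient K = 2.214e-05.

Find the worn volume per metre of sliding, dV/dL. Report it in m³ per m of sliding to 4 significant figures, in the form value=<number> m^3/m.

value=9.830e-12 m^3/m

All working math runs at full precision — displayed values are rounded. Rounded just once to four significant digits.
Hardness H = 31.35 HV × 9.807 MPa/HV = 307.4 MPa = 3.074e+08 Pa.
Collected in SI base units: W = 136.5 N, H = 3.074e+08 Pa, K = 2.214e-05.
Volumetric rate dV/dL = K·W/H (no L dependence): 2.214e-05 · 136.5 / 3.074e+08 = 9.830e-12 m³/m.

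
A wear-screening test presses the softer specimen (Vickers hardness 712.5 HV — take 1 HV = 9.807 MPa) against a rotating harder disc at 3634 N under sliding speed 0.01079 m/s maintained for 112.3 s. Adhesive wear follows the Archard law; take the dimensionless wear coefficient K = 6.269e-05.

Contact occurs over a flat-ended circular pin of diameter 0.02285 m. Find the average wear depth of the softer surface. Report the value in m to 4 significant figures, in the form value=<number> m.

Intermediates are shown rounded; all working math runs at full precision; one last rounding: 4 significant figures.
Convert: Sliding distance L = v·t = 0.01079 m/s × 112.3 s = 1.212 m.
Convert: Hardness H = 712.5 HV × 9.807 MPa/HV = 6987 MPa = 6.987e+09 Pa.
Convert: Contact area A = π·d²/4 = π·(0.02285 m)²/4 = 4.101e-04 m².
Collected in SI base units: W = 3634 N, H = 6.987e+09 Pa, K = 6.269e-05.
Volume removed: V = K·W·L/H = 6.269e-05 · 3634 · 1.212 / 6.987e+09 = 3.951e-11 m³.
Mean depth h = V/A = 3.951e-11 / 4.101e-04 = 9.634e-08 m.

value=9.634e-08 m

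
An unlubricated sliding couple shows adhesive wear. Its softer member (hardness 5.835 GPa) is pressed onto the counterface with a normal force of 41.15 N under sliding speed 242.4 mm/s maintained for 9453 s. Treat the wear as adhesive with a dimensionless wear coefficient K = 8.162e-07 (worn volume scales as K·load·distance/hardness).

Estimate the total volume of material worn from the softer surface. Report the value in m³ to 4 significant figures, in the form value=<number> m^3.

Intermediates are shown rounded. All working math carries full float precision, and one last rounding: four significant figures.
Sliding speed v = 242.4 mm/s = 0.2424 m/s. Total distance L = v·t = 0.2424 m/s × 9453 s = 2291 m.
Hardness H = 5.835 GPa = 5.835e+09 Pa.
Working in SI base units: W = 41.15 N, H = 5.835e+09 Pa, K = 8.162e-07.
Worn volume V = K·W·L/H = 8.162e-07 · 41.15 · 2291 / 5.835e+09 = 1.319e-11 m³.

value=1.319e-11 m^3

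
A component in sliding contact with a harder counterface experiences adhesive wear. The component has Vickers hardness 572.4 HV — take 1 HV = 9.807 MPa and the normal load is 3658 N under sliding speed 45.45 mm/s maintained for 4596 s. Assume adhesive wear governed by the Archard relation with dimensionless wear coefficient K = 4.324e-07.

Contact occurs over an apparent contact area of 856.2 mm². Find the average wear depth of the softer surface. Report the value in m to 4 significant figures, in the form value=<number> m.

value=6.874e-08 m

Intermediate values appear rounded. Every step runs at full precision, and rounded just once to 4 significant figures.
Convert: Sliding speed v = 45.45 mm/s = 0.04545 m/s. Distance covered L = v·t = 0.04545 m/s × 4596 s = 208.9 m.
Convert: Hardness H = 572.4 HV × 9.807 MPa/HV = 5614 MPa = 5.614e+09 Pa.
Convert: Contact area A = 856.2 mm² = 8.562e-04 m².
Restated in SI base units: W = 3658 N, H = 5.614e+09 Pa, K = 4.324e-07.
The Archard volume V = K·W·L/H = 4.324e-07 · 3658 · 208.9 / 5.614e+09 = 5.886e-11 m³.
Wear depth h = V/A = 5.886e-11 / 8.562e-04 = 6.874e-08 m.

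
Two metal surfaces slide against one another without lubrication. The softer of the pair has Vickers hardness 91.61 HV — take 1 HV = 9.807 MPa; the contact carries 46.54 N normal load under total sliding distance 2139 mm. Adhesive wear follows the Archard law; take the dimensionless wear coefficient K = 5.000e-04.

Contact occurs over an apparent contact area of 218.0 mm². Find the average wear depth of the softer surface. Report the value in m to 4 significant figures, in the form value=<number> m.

value=2.541e-07 m

The intermediates are displayed rounded, and the computation carries full float precision. Rounded once at the end: 4 significant digits.
Convert: Distance L = 2139 mm = 2.139 m.
Convert: Hardness H = 91.61 HV × 9.807 MPa/HV = 898.4 MPa = 8.984e+08 Pa.
Convert: Contact area A = 218.0 mm² = 2.180e-04 m².
Working in SI base units: W = 46.54 N, H = 8.984e+08 Pa, K = 5.000e-04.
Volume removed: V = K·W·L/H = 5.000e-04 · 46.54 · 2.139 / 8.984e+08 = 5.540e-11 m³.
Average depth h = V/A = 5.540e-11 / 2.180e-04 = 2.541e-07 m.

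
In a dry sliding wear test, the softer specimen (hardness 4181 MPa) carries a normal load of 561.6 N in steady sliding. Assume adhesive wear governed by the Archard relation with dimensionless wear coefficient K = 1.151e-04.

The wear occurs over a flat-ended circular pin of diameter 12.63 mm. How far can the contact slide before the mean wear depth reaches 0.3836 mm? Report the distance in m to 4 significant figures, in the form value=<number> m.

The computation runs at full float precision, and intermediates are shown rounded — rounded once at the end: 4 significant figures.
Convert: Hardness H = 4181 MPa = 4.181e+09 Pa.
Convert: Pin diameter d = 12.63 mm = 0.01263 m. Contact area A = π·d²/4 = π·(0.01263 m)²/4 = 1.253e-04 m².
Convert: Depth limit h_lim = 0.3836 mm = 3.836e-04 m.
Working in SI base units: W = 561.6 N, H = 4.181e+09 Pa, K = 1.151e-04.
Permissible volume V_lim = h_lim·A = 3.836e-04 · 1.253e-04 = 4.806e-08 m³.
Thus life L = V_lim·H/(K·W) = 4.806e-08 · 4.181e+09 / (1.151e-04 · 561.6) = 3109 m.

value=3109 m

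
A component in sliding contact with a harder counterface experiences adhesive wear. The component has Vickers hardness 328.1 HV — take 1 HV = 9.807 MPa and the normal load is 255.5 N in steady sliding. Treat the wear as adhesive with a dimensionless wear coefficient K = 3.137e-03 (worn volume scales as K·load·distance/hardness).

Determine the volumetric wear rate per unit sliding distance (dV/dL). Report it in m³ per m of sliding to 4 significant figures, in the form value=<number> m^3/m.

Every step carries full float precision. Displayed values are rounded, and one final rounding to four significant figures.
Hardness H = 328.1 HV × 9.807 MPa/HV = 3218 MPa = 3.218e+09 Pa.
Restated in SI base units: W = 255.5 N, H = 3.218e+09 Pa, K = 3.137e-03.
Sliding wear rate dV/dL = K·W/H (independent of L): 3.137e-03 · 255.5 / 3.218e+09 = 2.491e-10 m³/m.

value=2.491e-10 m^3/m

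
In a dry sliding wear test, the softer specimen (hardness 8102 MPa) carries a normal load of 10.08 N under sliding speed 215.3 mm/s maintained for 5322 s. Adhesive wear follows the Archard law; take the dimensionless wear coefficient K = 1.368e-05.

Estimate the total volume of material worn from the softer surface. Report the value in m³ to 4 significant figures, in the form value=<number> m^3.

value=1.950e-11 m^3

The computation keeps exact precision. The intermediates are displayed rounded. Rounded just once to four significant figures.
Sliding speed v = 215.3 mm/s = 0.2153 m/s. Distance L = v·t = 0.2153 m/s × 5322 s = 1146 m.
Hardness H = 8102 MPa = 8.102e+09 Pa.
Restated in SI base units: W = 10.08 N, H = 8.102e+09 Pa, K = 1.368e-05.
Archard volume V = K·W·L/H = 1.368e-05 · 10.08 · 1146 / 8.102e+09 = 1.950e-11 m³.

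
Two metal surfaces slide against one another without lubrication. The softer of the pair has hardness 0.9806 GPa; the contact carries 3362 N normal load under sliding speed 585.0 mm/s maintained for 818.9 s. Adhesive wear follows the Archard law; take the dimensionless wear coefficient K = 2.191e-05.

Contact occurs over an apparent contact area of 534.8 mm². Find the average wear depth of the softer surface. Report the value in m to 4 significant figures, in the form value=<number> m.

Intermediate values are shown rounded — all working math keeps exact precision; rounded just once, at 4 significant digits.
Sliding speed v = 585.0 mm/s = 0.5850 m/s. Distance covered L = v·t = 0.5850 m/s × 818.9 s = 479.1 m.
Hardness H = 0.9806 GPa = 9.806e+08 Pa.
Contact area A = 534.8 mm² = 5.348e-04 m².
Working in SI base units: W = 3362 N, H = 9.806e+08 Pa, K = 2.191e-05.
The Archard volume V = K·W·L/H = 2.191e-05 · 3362 · 479.1 / 9.806e+08 = 3.599e-08 m³.
Average depth h = V/A = 3.599e-08 / 5.348e-04 = 6.729e-05 m.

value=6.729e-05 m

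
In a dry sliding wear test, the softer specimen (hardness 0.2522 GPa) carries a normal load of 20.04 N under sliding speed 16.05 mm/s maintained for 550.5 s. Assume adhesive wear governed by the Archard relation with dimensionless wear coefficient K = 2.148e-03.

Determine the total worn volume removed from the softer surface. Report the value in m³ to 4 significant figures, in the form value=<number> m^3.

All working math keeps full precision — the intermediates appear rounded. Rounded just once: four significant digits.
Sliding speed v = 16.05 mm/s = 0.01605 m/s. Distance covered L = v·t = 0.01605 m/s × 550.5 s = 8.836 m.
Hardness H = 0.2522 GPa = 2.522e+08 Pa.
As SI base values: W = 20.04 N, H = 2.522e+08 Pa, K = 2.148e-03.
Wear volume V = K·W·L/H = 2.148e-03 · 20.04 · 8.836 / 2.522e+08 = 1.508e-09 m³.

value=1.508e-09 m^3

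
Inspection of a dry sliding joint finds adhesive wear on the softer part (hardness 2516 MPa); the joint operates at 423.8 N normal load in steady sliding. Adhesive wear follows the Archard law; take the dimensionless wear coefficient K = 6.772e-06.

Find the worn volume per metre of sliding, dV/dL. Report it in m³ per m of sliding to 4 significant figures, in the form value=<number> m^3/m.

value=1.141e-12 m^3/m

All arithmetic runs at full float precision, and intermediate values are displayed rounded, and a single final rounding, at four significant digits.
Convert: Hardness H = 2516 MPa = 2.516e+09 Pa.
Collected in SI base units: W = 423.8 N, H = 2.516e+09 Pa, K = 6.772e-06.
Rate of wear dV/dL = K·W/H (independent of L): 6.772e-06 · 423.8 / 2.516e+09 = 1.141e-12 m³/m.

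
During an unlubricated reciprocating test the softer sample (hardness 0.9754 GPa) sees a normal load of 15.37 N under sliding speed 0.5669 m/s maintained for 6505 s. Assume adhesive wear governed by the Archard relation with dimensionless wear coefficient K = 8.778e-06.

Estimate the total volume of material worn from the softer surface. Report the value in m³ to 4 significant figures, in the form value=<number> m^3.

The intermediates are shown rounded. All working math holds full precision — rounded once at the end: four significant digits.
Convert: Total distance L = v·t = 0.5669 m/s × 6505 s = 3688 m.
Convert: Hardness H = 0.9754 GPa = 9.754e+08 Pa.
As SI base values: W = 15.37 N, H = 9.754e+08 Pa, K = 8.778e-06.
By Archard's law, V = K·W·L/H = 8.778e-06 · 15.37 · 3688 / 9.754e+08 = 5.101e-10 m³.

value=5.101e-10 m^3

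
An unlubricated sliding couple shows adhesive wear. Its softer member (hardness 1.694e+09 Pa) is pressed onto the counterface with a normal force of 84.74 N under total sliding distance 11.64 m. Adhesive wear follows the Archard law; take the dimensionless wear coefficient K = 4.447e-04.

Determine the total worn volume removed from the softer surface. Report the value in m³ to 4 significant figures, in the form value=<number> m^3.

value=2.589e-10 m^3

Every step carries full precision. Intermediate values appear rounded. Rounded just once, at 4 significant figures.
SI base units throughout: W = 84.74 N, H = 1.694e+09 Pa, K = 4.447e-04.
The Archard volume V = K·W·L/H = 4.447e-04 · 84.74 · 11.64 / 1.694e+09 = 2.589e-10 m³.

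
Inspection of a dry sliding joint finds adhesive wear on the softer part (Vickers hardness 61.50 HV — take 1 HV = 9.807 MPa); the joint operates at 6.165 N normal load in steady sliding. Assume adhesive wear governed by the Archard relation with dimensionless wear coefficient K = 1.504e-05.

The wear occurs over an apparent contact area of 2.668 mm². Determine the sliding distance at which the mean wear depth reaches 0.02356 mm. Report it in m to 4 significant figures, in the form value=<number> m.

value=408.9 m

Printed values are rounded. All arithmetic keeps exact precision, and one final rounding to four significant figures.
Hardness H = 61.50 HV × 9.807 MPa/HV = 603.1 MPa = 6.031e+08 Pa.
Contact area A = 2.668 mm² = 2.668e-06 m².
Depth limit h_lim = 0.02356 mm = 2.356e-05 m.
Expressed in SI base units: W = 6.165 N, H = 6.031e+08 Pa, K = 1.504e-05.
Allowed volume V_lim = h_lim·A = 2.356e-05 · 2.668e-06 = 6.286e-11 m³.
So the life L = V_lim·H/(K·W) = 6.286e-11 · 6.031e+08 / (1.504e-05 · 6.165) = 408.9 m.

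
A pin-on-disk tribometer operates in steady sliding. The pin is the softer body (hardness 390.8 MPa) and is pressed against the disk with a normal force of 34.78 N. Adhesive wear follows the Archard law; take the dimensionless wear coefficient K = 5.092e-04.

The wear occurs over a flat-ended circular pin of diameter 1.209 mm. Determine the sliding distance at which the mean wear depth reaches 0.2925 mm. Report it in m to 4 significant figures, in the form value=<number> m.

value=7.410 m

Intermediate values are displayed rounded. Every step keeps exact precision, and rounded once at the end to four significant figures.
Hardness H = 390.8 MPa = 3.908e+08 Pa.
Pin diameter d = 1.209 mm = 0.001209 m. Contact area A = π·d²/4 = π·(0.001209 m)²/4 = 1.148e-06 m².
Depth limit h_lim = 0.2925 mm = 2.925e-04 m.
As SI base values: W = 34.78 N, H = 3.908e+08 Pa, K = 5.092e-04.
Limit volume V_lim = h_lim·A = 2.925e-04 · 1.148e-06 = 3.358e-10 m³.
So the life L = V_lim·H/(K·W) = 3.358e-10 · 3.908e+08 / (5.092e-04 · 34.78) = 7.410 m.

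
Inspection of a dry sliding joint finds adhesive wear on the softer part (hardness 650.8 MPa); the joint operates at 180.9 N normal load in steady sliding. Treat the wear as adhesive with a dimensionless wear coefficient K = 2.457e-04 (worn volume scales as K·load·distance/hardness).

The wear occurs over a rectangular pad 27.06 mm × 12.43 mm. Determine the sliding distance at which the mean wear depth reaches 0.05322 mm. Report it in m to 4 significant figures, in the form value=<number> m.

Intermediates appear rounded, and all arithmetic runs at exact precision — a single final rounding, at four significant digits.
Hardness H = 650.8 MPa = 6.508e+08 Pa.
Pad sides 27.06 mm × 12.43 mm = 0.02706 m × 0.01243 m. Contact area A = 0.02706 m × 0.01243 m = 3.364e-04 m².
Depth limit h_lim = 0.05322 mm = 5.322e-05 m.
SI base units throughout: W = 180.9 N, H = 6.508e+08 Pa, K = 2.457e-04.
Permissible volume V_lim = h_lim·A = 5.322e-05 · 3.364e-04 = 1.790e-08 m³.
Inverting, life L = V_lim·H/(K·W) = 1.790e-08 · 6.508e+08 / (2.457e-04 · 180.9) = 262.1 m.

value=262.1 m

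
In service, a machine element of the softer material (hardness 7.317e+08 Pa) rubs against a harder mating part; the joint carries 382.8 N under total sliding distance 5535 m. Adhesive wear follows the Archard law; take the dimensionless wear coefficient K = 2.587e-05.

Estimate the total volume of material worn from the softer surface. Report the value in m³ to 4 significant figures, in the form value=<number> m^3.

value=7.491e-08 m^3

All arithmetic maintains full float precision. Quoted intermediates are rounded; one last rounding, at 4 significant digits.
In SI base units: W = 382.8 N, H = 7.317e+08 Pa, K = 2.587e-05.
Archard volume V = K·W·L/H = 2.587e-05 · 382.8 · 5535 / 7.317e+08 = 7.491e-08 m³.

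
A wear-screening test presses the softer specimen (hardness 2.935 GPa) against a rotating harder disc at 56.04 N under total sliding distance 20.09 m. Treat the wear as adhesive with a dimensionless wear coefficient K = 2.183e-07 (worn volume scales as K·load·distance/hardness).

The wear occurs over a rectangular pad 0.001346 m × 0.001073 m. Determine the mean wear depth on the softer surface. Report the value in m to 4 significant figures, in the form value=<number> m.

value=5.798e-08 m

Intermediate values are shown rounded, and the algebra maintains full precision, and one final rounding: 4 significant figures.
Convert: Hardness H = 2.935 GPa = 2.935e+09 Pa.
Convert: Contact area A = 0.001346 m × 0.001073 m = 1.444e-06 m².
In SI base units: W = 56.04 N, H = 2.935e+09 Pa, K = 2.183e-07.
The Archard volume V = K·W·L/H = 2.183e-07 · 56.04 · 20.09 / 2.935e+09 = 8.374e-14 m³.
Average depth h = V/A = 8.374e-14 / 1.444e-06 = 5.798e-08 m.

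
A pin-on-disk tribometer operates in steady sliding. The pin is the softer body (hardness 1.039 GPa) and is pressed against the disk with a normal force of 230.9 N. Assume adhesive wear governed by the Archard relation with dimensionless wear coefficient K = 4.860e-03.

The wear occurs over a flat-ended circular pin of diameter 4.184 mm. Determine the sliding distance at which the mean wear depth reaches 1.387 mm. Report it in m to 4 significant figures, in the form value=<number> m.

The computation holds full precision, and the intermediates appear rounded — a lone final rounding to four significant digits.
Convert: Hardness H = 1.039 GPa = 1.039e+09 Pa.
Convert: Pin diameter d = 4.184 mm = 0.004184 m. Contact area A = π·d²/4 = π·(0.004184 m)²/4 = 1.375e-05 m².
Convert: Depth limit h_lim = 1.387 mm = 0.001387 m.
Expressed in SI base units: W = 230.9 N, H = 1.039e+09 Pa, K = 4.860e-03.
At the depth limit, V_lim = h_lim·A = 0.001387 · 1.375e-05 = 1.907e-08 m³.
Inverting, life L = V_lim·H/(K·W) = 1.907e-08 · 1.039e+09 / (4.860e-03 · 230.9) = 17.66 m.

value=17.66 m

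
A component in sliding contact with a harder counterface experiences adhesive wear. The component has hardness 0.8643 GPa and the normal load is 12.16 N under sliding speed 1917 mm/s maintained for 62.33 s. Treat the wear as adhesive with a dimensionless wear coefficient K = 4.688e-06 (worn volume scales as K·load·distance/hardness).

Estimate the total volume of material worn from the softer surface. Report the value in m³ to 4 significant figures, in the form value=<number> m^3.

The intermediates are displayed rounded, and all arithmetic holds full precision; rounded once at the end: 4 significant figures.
Convert: Sliding speed v = 1917 mm/s = 1.917 m/s. Distance L = v·t = 1.917 m/s × 62.33 s = 119.5 m.
Convert: Hardness H = 0.8643 GPa = 8.643e+08 Pa.
Working in SI base units: W = 12.16 N, H = 8.643e+08 Pa, K = 4.688e-06.
By Archard's law, V = K·W·L/H = 4.688e-06 · 12.16 · 119.5 / 8.643e+08 = 7.881e-12 m³.

value=7.881e-12 m^3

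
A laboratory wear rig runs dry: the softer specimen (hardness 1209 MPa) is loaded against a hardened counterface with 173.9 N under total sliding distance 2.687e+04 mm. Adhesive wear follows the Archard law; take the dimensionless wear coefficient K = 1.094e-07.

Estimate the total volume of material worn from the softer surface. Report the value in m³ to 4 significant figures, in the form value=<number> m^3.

Intermediates appear rounded — every step keeps full float precision — one last rounding: 4 significant digits.
Convert: Sliding distance L = 2.687e+04 mm = 26.87 m.
Convert: Hardness H = 1209 MPa = 1.209e+09 Pa.
In SI base units: W = 173.9 N, H = 1.209e+09 Pa, K = 1.094e-07.
Volume removed: V = K·W·L/H = 1.094e-07 · 173.9 · 26.87 / 1.209e+09 = 4.228e-13 m³.

value=4.228e-13 m^3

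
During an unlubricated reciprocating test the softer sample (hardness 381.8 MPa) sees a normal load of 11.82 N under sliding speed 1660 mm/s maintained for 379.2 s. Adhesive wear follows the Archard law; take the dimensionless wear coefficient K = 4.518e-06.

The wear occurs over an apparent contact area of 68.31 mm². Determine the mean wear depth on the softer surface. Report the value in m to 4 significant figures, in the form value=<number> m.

The intermediates are displayed rounded; all working math maintains exact precision — a lone final rounding to four significant figures.
Sliding speed v = 1660 mm/s = 1.660 m/s. Sliding distance L = v·t = 1.660 m/s × 379.2 s = 629.5 m.
Hardness H = 381.8 MPa = 3.818e+08 Pa.
Contact area A = 68.31 mm² = 6.831e-05 m².
Working in SI base units: W = 11.82 N, H = 3.818e+08 Pa, K = 4.518e-06.
Wear volume V = K·W·L/H = 4.518e-06 · 11.82 · 629.5 / 3.818e+08 = 8.804e-11 m³.
Depth of wear h = V/A = 8.804e-11 / 6.831e-05 = 1.289e-06 m.

value=1.289e-06 m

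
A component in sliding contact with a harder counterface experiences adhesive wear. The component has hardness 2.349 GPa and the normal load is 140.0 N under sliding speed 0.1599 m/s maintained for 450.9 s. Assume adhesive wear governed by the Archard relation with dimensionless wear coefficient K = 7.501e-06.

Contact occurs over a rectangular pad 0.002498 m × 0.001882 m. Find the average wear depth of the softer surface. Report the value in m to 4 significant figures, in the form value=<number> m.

value=6.856e-06 m

All working math maintains full precision — intermediates are printed rounded — rounded once at the end to four significant digits.
Path length L = v·t = 0.1599 m/s × 450.9 s = 72.10 m.
Hardness H = 2.349 GPa = 2.349e+09 Pa.
Contact area A = 0.002498 m × 0.001882 m = 4.701e-06 m².
SI base units throughout: W = 140.0 N, H = 2.349e+09 Pa, K = 7.501e-06.
Volume removed: V = K·W·L/H = 7.501e-06 · 140.0 · 72.10 / 2.349e+09 = 3.223e-11 m³.
Depth h = V/A = 3.223e-11 / 4.701e-06 = 6.856e-06 m.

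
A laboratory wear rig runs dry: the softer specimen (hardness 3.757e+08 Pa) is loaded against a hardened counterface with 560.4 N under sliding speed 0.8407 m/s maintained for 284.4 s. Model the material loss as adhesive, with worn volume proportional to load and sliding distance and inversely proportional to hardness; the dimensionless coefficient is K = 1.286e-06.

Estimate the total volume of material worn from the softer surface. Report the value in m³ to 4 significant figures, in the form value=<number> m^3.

Intermediates are shown rounded; the computation holds full precision, and one last rounding: 4 significant figures.
Total distance L = v·t = 0.8407 m/s × 284.4 s = 239.1 m.
SI base units throughout: W = 560.4 N, H = 3.757e+08 Pa, K = 1.286e-06.
Archard volume V = K·W·L/H = 1.286e-06 · 560.4 · 239.1 / 3.757e+08 = 4.586e-10 m³.

value=4.586e-10 m^3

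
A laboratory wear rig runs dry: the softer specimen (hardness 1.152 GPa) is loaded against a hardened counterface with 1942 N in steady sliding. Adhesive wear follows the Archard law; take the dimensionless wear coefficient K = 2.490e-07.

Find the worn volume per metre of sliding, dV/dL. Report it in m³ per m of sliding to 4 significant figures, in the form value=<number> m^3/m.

Every step carries exact precision; intermediates appear rounded, and rounded just once, at 4 significant digits.
Convert: Hardness H = 1.152 GPa = 1.152e+09 Pa.
In SI base units, W = 1942 N, H = 1.152e+09 Pa, K = 2.490e-07.
Sliding wear rate dV/dL = K·W/H, so: 2.490e-07 · 1942 / 1.152e+09 = 4.198e-13 m³/m.

value=4.198e-13 m^3/m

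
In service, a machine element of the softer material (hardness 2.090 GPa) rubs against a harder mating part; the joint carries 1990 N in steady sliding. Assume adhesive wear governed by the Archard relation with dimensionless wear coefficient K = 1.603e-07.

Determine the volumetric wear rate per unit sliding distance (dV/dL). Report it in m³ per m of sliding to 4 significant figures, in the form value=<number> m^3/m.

The computation carries full float precision. Intermediate values appear rounded; a single final rounding to 4 significant figures.
Hardness H = 2.090 GPa = 2.090e+09 Pa.
As SI base values: W = 1990 N, H = 2.090e+09 Pa, K = 1.603e-07.
Volumetric rate dV/dL = K·W/H (no L dependence): 1.603e-07 · 1990 / 2.090e+09 = 1.526e-13 m³/m.

value=1.526e-13 m^3/m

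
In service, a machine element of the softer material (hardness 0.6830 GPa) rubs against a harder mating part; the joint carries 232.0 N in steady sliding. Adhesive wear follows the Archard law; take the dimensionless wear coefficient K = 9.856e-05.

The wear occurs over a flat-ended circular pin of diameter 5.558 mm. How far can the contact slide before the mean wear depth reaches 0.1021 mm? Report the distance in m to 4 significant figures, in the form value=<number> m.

value=73.99 m

Intermediates are displayed rounded — each operation carries full precision; one last rounding: 4 significant figures.
Convert: Hardness H = 0.6830 GPa = 6.830e+08 Pa.
Convert: Pin diameter d = 5.558 mm = 0.005558 m. Contact area A = π·d²/4 = π·(0.005558 m)²/4 = 2.426e-05 m².
Convert: Depth limit h_lim = 0.1021 mm = 1.021e-04 m.
Collected in SI base units: W = 232.0 N, H = 6.830e+08 Pa, K = 9.856e-05.
Wearable volume V_lim = h_lim·A = 1.021e-04 · 2.426e-05 = 2.477e-09 m³.
So the life L = V_lim·H/(K·W) = 2.477e-09 · 6.830e+08 / (9.856e-05 · 232.0) = 73.99 m.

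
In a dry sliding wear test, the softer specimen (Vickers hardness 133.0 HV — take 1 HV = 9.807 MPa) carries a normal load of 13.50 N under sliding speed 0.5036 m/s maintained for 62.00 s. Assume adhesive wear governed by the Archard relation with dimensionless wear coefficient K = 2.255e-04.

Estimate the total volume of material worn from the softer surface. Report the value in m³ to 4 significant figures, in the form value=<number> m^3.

Intermediates are displayed rounded — every step carries full float precision, and one final rounding, at four significant digits.
Convert: Distance covered L = v·t = 0.5036 m/s × 62.00 s = 31.22 m.
Convert: Hardness H = 133.0 HV × 9.807 MPa/HV = 1304 MPa = 1.304e+09 Pa.
As SI base values: W = 13.50 N, H = 1.304e+09 Pa, K = 2.255e-04.
By Archard's law, V = K·W·L/H = 2.255e-04 · 13.50 · 31.22 / 1.304e+09 = 7.287e-11 m³.

value=7.287e-11 m^3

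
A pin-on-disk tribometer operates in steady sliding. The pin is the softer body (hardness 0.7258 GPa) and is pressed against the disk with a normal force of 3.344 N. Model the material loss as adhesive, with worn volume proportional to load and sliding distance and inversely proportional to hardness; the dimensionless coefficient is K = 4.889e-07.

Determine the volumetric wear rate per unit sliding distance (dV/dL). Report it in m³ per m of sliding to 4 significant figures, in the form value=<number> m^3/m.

Intermediate values are printed rounded — all arithmetic runs at exact precision; a single final rounding: four significant figures.
Convert: Hardness H = 0.7258 GPa = 7.258e+08 Pa.
Restated in SI base units: W = 3.344 N, H = 7.258e+08 Pa, K = 4.889e-07.
Volumetric rate dV/dL = K·W/H, per unit distance: 4.889e-07 · 3.344 / 7.258e+08 = 2.253e-15 m³/m.

value=2.253e-15 m^3/m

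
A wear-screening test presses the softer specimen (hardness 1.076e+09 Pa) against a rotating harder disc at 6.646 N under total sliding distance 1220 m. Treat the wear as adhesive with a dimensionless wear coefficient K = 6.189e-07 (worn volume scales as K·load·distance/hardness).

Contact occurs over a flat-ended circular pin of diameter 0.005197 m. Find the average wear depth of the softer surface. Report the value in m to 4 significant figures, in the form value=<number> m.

value=2.199e-07 m

The intermediates are displayed rounded; every step runs at full float precision. Rounded once at the end, at four significant figures.
Contact area A = π·d²/4 = π·(0.005197 m)²/4 = 2.121e-05 m².
In SI base units: W = 6.646 N, H = 1.076e+09 Pa, K = 6.189e-07.
Apply Archard: V = K·W·L/H = 6.189e-07 · 6.646 · 1220 / 1.076e+09 = 4.664e-12 m³.
Mean depth h = V/A = 4.664e-12 / 2.121e-05 = 2.199e-07 m.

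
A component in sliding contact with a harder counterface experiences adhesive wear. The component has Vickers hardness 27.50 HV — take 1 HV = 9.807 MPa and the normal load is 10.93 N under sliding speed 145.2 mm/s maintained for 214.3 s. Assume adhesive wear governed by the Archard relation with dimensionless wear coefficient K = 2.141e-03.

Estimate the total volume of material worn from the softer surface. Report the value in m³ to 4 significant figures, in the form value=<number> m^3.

value=2.700e-09 m^3

Each operation keeps full float precision, and the intermediates are displayed rounded, and a single final rounding to four significant figures.
Sliding speed v = 145.2 mm/s = 0.1452 m/s. Path length L = v·t = 0.1452 m/s × 214.3 s = 31.12 m.
Hardness H = 27.50 HV × 9.807 MPa/HV = 269.7 MPa = 2.697e+08 Pa.
As SI base values: W = 10.93 N, H = 2.697e+08 Pa, K = 2.141e-03.
Volume removed: V = K·W·L/H = 2.141e-03 · 10.93 · 31.12 / 2.697e+08 = 2.700e-09 m³.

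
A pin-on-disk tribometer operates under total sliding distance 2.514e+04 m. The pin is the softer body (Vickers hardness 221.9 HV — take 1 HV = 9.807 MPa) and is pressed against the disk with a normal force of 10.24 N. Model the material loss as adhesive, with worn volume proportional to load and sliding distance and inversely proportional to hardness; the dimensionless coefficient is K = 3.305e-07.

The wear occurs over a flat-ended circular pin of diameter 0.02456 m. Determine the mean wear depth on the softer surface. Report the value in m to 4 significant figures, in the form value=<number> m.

value=8.253e-08 m

The algebra maintains full float precision, and the intermediates appear rounded; a lone final rounding to four significant figures.
Convert: Hardness H = 221.9 HV × 9.807 MPa/HV = 2176 MPa = 2.176e+09 Pa.
Convert: Contact area A = π·d²/4 = π·(0.02456 m)²/4 = 4.737e-04 m².
Collected in SI base units: W = 10.24 N, H = 2.176e+09 Pa, K = 3.305e-07.
Wear volume V = K·W·L/H = 3.305e-07 · 10.24 · 2.514e+04 / 2.176e+09 = 3.910e-11 m³.
Mean depth h = V/A = 3.910e-11 / 4.737e-04 = 8.253e-08 m.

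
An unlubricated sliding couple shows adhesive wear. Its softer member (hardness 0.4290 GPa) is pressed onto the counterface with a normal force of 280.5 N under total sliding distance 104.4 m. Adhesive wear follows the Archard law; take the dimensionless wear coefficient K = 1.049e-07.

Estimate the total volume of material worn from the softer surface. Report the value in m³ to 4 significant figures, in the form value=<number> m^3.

The intermediates are printed rounded; the computation holds full float precision, and one last rounding: 4 significant figures.
Hardness H = 0.4290 GPa = 4.290e+08 Pa.
Expressed in SI base units: W = 280.5 N, H = 4.290e+08 Pa, K = 1.049e-07.
Archard volume V = K·W·L/H = 1.049e-07 · 280.5 · 104.4 / 4.290e+08 = 7.161e-12 m³.

value=7.161e-12 m^3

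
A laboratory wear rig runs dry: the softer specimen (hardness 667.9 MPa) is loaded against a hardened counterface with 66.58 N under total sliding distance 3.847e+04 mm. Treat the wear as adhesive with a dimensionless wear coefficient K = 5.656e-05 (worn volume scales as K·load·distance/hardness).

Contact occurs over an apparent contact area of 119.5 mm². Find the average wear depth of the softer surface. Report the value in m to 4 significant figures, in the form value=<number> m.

The computation carries full float precision; intermediates are shown rounded; one final rounding: 4 significant digits.
Convert: Path length L = 3.847e+04 mm = 38.47 m.
Convert: Hardness H = 667.9 MPa = 6.679e+08 Pa.
Convert: Contact area A = 119.5 mm² = 1.195e-04 m².
Collected in SI base units: W = 66.58 N, H = 6.679e+08 Pa, K = 5.656e-05.
Worn volume V = K·W·L/H = 5.656e-05 · 66.58 · 38.47 / 6.679e+08 = 2.169e-10 m³.
Average depth h = V/A = 2.169e-10 / 1.195e-04 = 1.815e-06 m.

value=1.815e-06 m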